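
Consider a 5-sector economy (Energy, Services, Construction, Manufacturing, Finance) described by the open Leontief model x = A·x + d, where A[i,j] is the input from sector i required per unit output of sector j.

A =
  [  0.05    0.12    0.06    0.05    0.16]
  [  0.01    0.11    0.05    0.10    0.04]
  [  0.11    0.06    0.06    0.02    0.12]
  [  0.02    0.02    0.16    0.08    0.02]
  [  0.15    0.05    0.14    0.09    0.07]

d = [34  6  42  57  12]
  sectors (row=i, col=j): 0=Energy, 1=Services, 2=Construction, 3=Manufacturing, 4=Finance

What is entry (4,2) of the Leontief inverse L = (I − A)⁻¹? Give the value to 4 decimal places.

L[4,2] = 0.2139

Form M = I − A:
  [  0.95   -0.12   -0.06   -0.05   -0.16]
  [ -0.01    0.89   -0.05   -0.10   -0.04]
  [ -0.11   -0.06    0.94   -0.02   -0.12]
  [ -0.02   -0.02   -0.16    0.92   -0.02]
  [ -0.15   -0.05   -0.14   -0.09    0.93]
Leontief inverse L = M⁻¹:
  [  1.1058    0.1723    0.1295    0.1028    0.2166]
  [  0.0373    1.1422    0.0967    0.1352    0.0709]
  [  0.1598    0.1082    1.1168    0.0621    0.1776]
  [  0.0572    0.0498    0.2038    1.1060    0.0621]
  [  0.2100    0.1103    0.2139    0.1402    1.1468]
Total output x = L · d:
  x_0 = 1.1058·34 + 0.1723·6 + 0.1295·42 + 0.1028·57 + 0.2166·12 = 52.5306
  x_1 = 0.0373·34 + 1.1422·6 + 0.0967·42 + 0.1352·57 + 0.0709·12 = 20.7401
  x_2 = 0.1598·34 + 0.1082·6 + 1.1168·42 + 0.0621·57 + 0.1776·12 = 58.6588
  x_3 = 0.0572·34 + 0.0498·6 + 0.2038·42 + 1.1060·57 + 0.0621·12 = 74.5887
  x_4 = 0.2100·34 + 0.1103·6 + 0.2139·42 + 0.1402·57 + 1.1468·12 = 38.5396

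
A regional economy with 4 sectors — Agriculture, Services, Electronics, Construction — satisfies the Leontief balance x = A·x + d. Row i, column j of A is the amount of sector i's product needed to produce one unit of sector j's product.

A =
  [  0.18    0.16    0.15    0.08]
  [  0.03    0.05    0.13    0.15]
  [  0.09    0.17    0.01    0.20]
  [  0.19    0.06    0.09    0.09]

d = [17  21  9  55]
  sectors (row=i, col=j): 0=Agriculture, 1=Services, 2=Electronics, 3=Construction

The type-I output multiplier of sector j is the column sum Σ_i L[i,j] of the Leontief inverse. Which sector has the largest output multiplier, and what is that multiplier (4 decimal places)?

Construction (1.9428)

Form M = I − A:
  [  0.82   -0.16   -0.15   -0.08]
  [ -0.03    0.95   -0.13   -0.15]
  [ -0.09   -0.17    0.99   -0.20]
  [ -0.19   -0.06   -0.09    0.91]
Leontief inverse L = M⁻¹:
  [  1.3080    0.2796    0.2546    0.2170]
  [  0.1161    1.1204    0.1861    0.2358]
  [  0.1995    0.2495    1.1004    0.3005]
  [  0.3005    0.1569    0.1743    1.1895]
Total output x = L · d:
  x_0 = 1.3080·17 + 0.2796·21 + 0.2546·9 + 0.2170·55 = 42.3344
  x_1 = 0.1161·17 + 1.1204·21 + 0.1861·9 + 0.2358·55 = 40.1446
  x_2 = 0.1995·17 + 0.2495·21 + 1.1004·9 + 0.3005·55 = 35.0640
  x_3 = 0.3005·17 + 0.1569·21 + 0.1743·9 + 1.1895·55 = 75.3934
Output multipliers (column sums of L):
  Agriculture: 1.9240
  Services: 1.8064
  Electronics: 1.7154
  Construction: 1.9428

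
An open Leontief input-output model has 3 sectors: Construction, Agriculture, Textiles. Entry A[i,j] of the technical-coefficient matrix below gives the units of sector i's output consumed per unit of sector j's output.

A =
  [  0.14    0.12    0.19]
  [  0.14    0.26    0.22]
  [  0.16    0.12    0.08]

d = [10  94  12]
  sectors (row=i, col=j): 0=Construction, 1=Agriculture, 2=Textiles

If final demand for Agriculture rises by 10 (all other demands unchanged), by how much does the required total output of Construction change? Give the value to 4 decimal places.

2.5743

Form M = I − A:
  [  0.86   -0.12   -0.19]
  [ -0.14    0.74   -0.22]
  [ -0.16   -0.12    0.92]
Leontief inverse L = M⁻¹:
  [  1.2647    0.2574    0.3228]
  [  0.3170    1.4704    0.4171]
  [  0.2613    0.2366    1.1975]
Total output x = L · d:
  x_0 = 1.2647·10 + 0.2574·94 + 0.3228·12 = 40.7193
  x_1 = 0.3170·10 + 1.4704·94 + 0.4171·12 = 146.3905
  x_2 = 0.2613·10 + 0.2366·94 + 1.1975·12 = 39.2195
Δx_0 = L[0,1] · Δd_1 = 0.2574 · 10 = 2.5743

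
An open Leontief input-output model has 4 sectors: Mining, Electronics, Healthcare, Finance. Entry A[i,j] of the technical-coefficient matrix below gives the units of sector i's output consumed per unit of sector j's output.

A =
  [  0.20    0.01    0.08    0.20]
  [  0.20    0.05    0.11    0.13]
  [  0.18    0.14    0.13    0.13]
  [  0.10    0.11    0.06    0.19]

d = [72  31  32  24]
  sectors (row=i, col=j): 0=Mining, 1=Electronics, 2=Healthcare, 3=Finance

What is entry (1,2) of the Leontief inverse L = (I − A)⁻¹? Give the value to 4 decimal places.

Form M = I − A:
  [  0.80   -0.01   -0.08   -0.20]
  [ -0.20    0.95   -0.11   -0.13]
  [ -0.18   -0.14    0.87   -0.13]
  [ -0.10   -0.11   -0.06    0.81]
Leontief inverse L = M⁻¹:
  [  1.3529    0.0810    0.1604    0.3728]
  [  0.3616    1.1200    0.1956    0.3004]
  [  0.3745    0.2237    1.2347    0.3265]
  [  0.2439    0.1787    0.1378    1.3456]
Total output x = L · d:
  x_0 = 1.3529·72 + 0.0810·31 + 0.1604·32 + 0.3728·24 = 114.0032
  x_1 = 0.3616·72 + 1.1200·31 + 0.1956·32 + 0.3004·24 = 74.2234
  x_2 = 0.3745·72 + 0.2237·31 + 1.2347·32 + 0.3265·24 = 81.2484
  x_3 = 0.2439·72 + 0.1787·31 + 0.1378·32 + 1.3456·24 = 59.8022

L[1,2] = 0.1956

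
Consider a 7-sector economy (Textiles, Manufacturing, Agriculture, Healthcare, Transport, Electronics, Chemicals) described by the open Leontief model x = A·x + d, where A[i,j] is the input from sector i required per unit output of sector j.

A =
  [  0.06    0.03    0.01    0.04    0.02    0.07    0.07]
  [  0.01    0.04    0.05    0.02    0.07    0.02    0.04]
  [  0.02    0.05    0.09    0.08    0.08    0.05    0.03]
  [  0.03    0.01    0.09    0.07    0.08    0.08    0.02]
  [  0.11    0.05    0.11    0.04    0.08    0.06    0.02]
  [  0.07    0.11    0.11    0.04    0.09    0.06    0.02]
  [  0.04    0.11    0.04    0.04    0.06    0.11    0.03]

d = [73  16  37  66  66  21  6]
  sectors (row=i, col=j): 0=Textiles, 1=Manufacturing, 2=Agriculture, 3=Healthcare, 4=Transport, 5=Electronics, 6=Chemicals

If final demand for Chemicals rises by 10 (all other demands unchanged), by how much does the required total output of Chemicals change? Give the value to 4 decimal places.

10.5232

Form M = I − A:
  [  0.94   -0.03   -0.01   -0.04   -0.02   -0.07   -0.07]
  [ -0.01    0.96   -0.05   -0.02   -0.07   -0.02   -0.04]
  [ -0.02   -0.05    0.91   -0.08   -0.08   -0.05   -0.03]
  [ -0.03   -0.01   -0.09    0.93   -0.08   -0.08   -0.02]
  [ -0.11   -0.05   -0.11   -0.04    0.92   -0.06   -0.02]
  [ -0.07   -0.11   -0.11   -0.04   -0.09    0.94   -0.02]
  [ -0.04   -0.11   -0.04   -0.04   -0.06   -0.11    0.97]
Leontief inverse L = M⁻¹:
  [  1.0850    0.0614    0.0442    0.0623    0.0533    0.1033    0.0867]
  [  0.0317    1.0638    0.0826    0.0399    0.1001    0.0453    0.0525]
  [  0.0528    0.0852    1.1442    0.1141    0.1291    0.0904    0.0496]
  [  0.0643    0.0459    0.1440    1.1037    0.1277    0.1201    0.0389]
  [  0.1493    0.0906    0.1660    0.0779    1.1318    0.1062    0.0468]
  [  0.1093    0.1529    0.1709    0.0786    0.1469    1.1059    0.0469]
  [  0.0748    0.1515    0.0940    0.0710    0.1108    0.1501    1.0523]
Total output x = L · d:
  x_0 = 1.0850·73 + 0.0614·16 + 0.0442·37 + 0.0623·66 + 0.0533·66 + 0.1033·21 + 0.0867·6 = 92.1393
  x_1 = 0.0317·73 + 1.0638·16 + 0.0826·37 + 0.0399·66 + 0.1001·66 + 0.0453·21 + 0.0525·6 = 32.8980
  x_2 = 0.0528·73 + 0.0852·16 + 1.1442·37 + 0.1141·66 + 0.1291·66 + 0.0904·21 + 0.0496·6 = 65.8018
  x_3 = 0.0643·73 + 0.0459·16 + 0.1440·37 + 1.1037·66 + 0.1277·66 + 0.1201·21 + 0.0389·6 = 94.7853
  x_4 = 0.1493·73 + 0.0906·16 + 0.1660·37 + 0.0779·66 + 1.1318·66 + 0.1062·21 + 0.0468·6 = 100.8421
  x_5 = 0.1093·73 + 0.1529·16 + 0.1709·37 + 0.0786·66 + 0.1469·66 + 1.1059·21 + 0.0469·6 = 55.1388
  x_6 = 0.0748·73 + 0.1515·16 + 0.0940·37 + 0.0710·66 + 0.1108·66 + 0.1501·21 + 1.0523·6 = 32.8285
Δx_6 = L[6,6] · Δd_6 = 1.0523 · 10 = 10.5232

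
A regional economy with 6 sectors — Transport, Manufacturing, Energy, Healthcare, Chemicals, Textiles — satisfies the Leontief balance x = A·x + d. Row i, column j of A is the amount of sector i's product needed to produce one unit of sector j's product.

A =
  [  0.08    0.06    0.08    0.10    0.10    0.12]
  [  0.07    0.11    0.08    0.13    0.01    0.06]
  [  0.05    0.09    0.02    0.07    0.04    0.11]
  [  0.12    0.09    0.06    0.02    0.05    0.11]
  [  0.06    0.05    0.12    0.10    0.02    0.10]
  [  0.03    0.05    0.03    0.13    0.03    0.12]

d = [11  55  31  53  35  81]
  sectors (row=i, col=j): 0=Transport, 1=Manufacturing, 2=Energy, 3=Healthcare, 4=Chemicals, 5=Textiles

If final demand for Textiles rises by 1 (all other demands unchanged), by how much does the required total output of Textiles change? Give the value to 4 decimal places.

1.1934

Form M = I − A:
  [  0.92   -0.06   -0.08   -0.10   -0.10   -0.12]
  [ -0.07    0.89   -0.08   -0.13   -0.01   -0.06]
  [ -0.05   -0.09    0.98   -0.07   -0.04   -0.11]
  [ -0.12   -0.09   -0.06    0.98   -0.05   -0.11]
  [ -0.06   -0.05   -0.12   -0.10    0.98   -0.10]
  [ -0.03   -0.05   -0.03   -0.13   -0.03    0.88]
Leontief inverse L = M⁻¹:
  [  1.1454    0.1307    0.1397    0.1880    0.1403    0.2220]
  [  0.1306    1.1766    0.1291    0.2024    0.0454    0.1446]
  [  0.0963    0.1414    1.0618    0.1352    0.0670    0.1800]
  [  0.1729    0.1498    0.1102    1.1004    0.0858    0.1949]
  [  0.1143    0.1111    0.1636    0.1701    1.0542    0.1847]
  [  0.0792    0.1020    0.0701    0.1909    0.0583    1.1934]
Total output x = L · d:
  x_0 = 1.1454·11 + 0.1307·55 + 0.1397·31 + 0.1880·53 + 0.1403·35 + 0.2220·81 = 56.9707
  x_1 = 0.1306·11 + 1.1766·55 + 0.1291·31 + 0.2024·53 + 0.0454·35 + 0.1446·81 = 94.1837
  x_2 = 0.0963·11 + 0.1414·55 + 1.0618·31 + 0.1352·53 + 0.0670·35 + 0.1800·81 = 65.8432
  x_3 = 0.1729·11 + 0.1498·55 + 0.1102·31 + 1.1004·53 + 0.0858·35 + 0.1949·81 = 90.6648
  x_4 = 0.1143·11 + 0.1111·55 + 0.1636·31 + 0.1701·53 + 1.0542·35 + 0.1847·81 = 73.3089
  x_5 = 0.0792·11 + 0.1020·55 + 0.0701·31 + 0.1909·53 + 0.0583·35 + 1.1934·81 = 117.4765
Δx_5 = L[5,5] · Δd_5 = 1.1934 · 1 = 1.1934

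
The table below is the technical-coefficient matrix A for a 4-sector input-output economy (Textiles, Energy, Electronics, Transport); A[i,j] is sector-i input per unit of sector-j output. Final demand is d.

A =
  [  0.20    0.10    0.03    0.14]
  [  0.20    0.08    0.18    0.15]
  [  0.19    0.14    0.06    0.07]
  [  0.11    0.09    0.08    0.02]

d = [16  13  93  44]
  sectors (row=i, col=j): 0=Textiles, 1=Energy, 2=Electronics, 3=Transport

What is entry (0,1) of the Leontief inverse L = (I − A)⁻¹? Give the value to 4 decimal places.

Form M = I − A:
  [  0.80   -0.10   -0.03   -0.14]
  [ -0.20    0.92   -0.18   -0.15]
  [ -0.19   -0.14    0.94   -0.07]
  [ -0.11   -0.09   -0.08    0.98]
Leontief inverse L = M⁻¹:
  [  1.3506    0.1840    0.0977    0.2281]
  [  0.3970    1.1955    0.2636    0.2585]
  [  0.3482    0.2263    1.1324    0.1653]
  [  0.2165    0.1489    0.1276    1.0832]
Total output x = L · d:
  x_0 = 1.3506·16 + 0.1840·13 + 0.0977·93 + 0.2281·44 = 43.1271
  x_1 = 0.3970·16 + 1.1955·13 + 0.2636·93 + 0.2585·44 = 57.7849
  x_2 = 0.3482·16 + 0.2263·13 + 1.1324·93 + 0.1653·44 = 121.0949
  x_3 = 0.2165·16 + 0.1489·13 + 0.1276·93 + 1.0832·44 = 64.9308

L[0,1] = 0.1840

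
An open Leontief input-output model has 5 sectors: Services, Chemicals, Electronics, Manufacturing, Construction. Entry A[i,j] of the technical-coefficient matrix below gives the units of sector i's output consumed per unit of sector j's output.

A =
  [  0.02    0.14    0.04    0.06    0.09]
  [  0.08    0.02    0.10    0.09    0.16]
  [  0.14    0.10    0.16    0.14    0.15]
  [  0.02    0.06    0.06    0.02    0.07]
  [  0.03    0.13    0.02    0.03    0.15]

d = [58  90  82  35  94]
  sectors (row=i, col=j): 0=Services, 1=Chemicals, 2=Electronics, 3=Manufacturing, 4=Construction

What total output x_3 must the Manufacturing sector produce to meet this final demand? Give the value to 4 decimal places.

Form M = I − A:
  [  0.98   -0.14   -0.04   -0.06   -0.09]
  [ -0.08    0.98   -0.10   -0.09   -0.16]
  [ -0.14   -0.10    0.84   -0.14   -0.15]
  [ -0.02   -0.06   -0.06    0.98   -0.07]
  [ -0.03   -0.13   -0.02   -0.03    0.85]
Leontief inverse L = M⁻¹:
  [  1.0549    0.1879    0.0837    0.0990    0.1700]
  [  0.1219    1.0959    0.1522    0.1377    0.2574]
  [  0.2092    0.2105    1.2483    0.2197    0.3002]
  [  0.0463    0.0969    0.0917    1.0491    0.1257]
  [  0.0624    0.1826    0.0588    0.0668    1.2333]
Total output x = L · d:
  x_0 = 1.0549·58 + 0.1879·90 + 0.0837·82 + 0.0990·35 + 0.1700·94 = 104.4016
  x_1 = 0.1219·58 + 1.0959·90 + 0.1522·82 + 0.1377·35 + 0.2574·94 = 147.2060
  x_2 = 0.2092·58 + 0.2105·90 + 1.2483·82 + 0.2197·35 + 0.3002·94 = 169.3486
  x_3 = 0.0463·58 + 0.0969·90 + 0.0917·82 + 1.0491·35 + 0.1257·94 = 67.4510
  x_4 = 0.0624·58 + 0.1826·90 + 0.0588·82 + 0.0668·35 + 1.2333·94 = 143.1522

67.4510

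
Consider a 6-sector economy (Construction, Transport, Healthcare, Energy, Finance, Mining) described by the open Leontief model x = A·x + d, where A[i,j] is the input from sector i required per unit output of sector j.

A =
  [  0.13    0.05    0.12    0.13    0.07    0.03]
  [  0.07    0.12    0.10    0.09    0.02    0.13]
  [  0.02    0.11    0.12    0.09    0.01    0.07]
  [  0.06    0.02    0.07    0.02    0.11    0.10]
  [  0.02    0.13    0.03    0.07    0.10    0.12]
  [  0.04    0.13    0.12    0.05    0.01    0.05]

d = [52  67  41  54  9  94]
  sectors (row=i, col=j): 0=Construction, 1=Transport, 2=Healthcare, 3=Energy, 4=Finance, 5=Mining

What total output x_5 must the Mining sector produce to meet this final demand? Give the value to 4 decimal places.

136.4201

Form M = I − A:
  [  0.87   -0.05   -0.12   -0.13   -0.07   -0.03]
  [ -0.07    0.88   -0.10   -0.09   -0.02   -0.13]
  [ -0.02   -0.11    0.88   -0.09   -0.01   -0.07]
  [ -0.06   -0.02   -0.07    0.98   -0.11   -0.10]
  [ -0.02   -0.13   -0.03   -0.07    0.90   -0.12]
  [ -0.04   -0.13   -0.12   -0.05   -0.01    0.95]
Leontief inverse L = M⁻¹:
  [  1.1868    0.1328    0.2121    0.2035    0.1237    0.1083]
  [  0.1241    1.2117    0.1980    0.1609    0.0608    0.2089]
  [  0.0593    0.1823    1.1965    0.1443    0.0411    0.1354]
  [  0.0948    0.0909    0.1347    1.0719    0.1436    0.1563]
  [  0.0643    0.2180    0.1097    0.1302    1.1403    0.1977]
  [  0.0801    0.2015    0.1954    0.1066    0.0383    1.1132]
Total output x = L · d:
  x_0 = 1.1868·52 + 0.1328·67 + 0.2121·41 + 0.2035·54 + 0.1237·9 + 0.1083·94 = 101.5982
  x_1 = 0.1241·52 + 1.2117·67 + 0.1980·41 + 0.1609·54 + 0.0608·9 + 0.2089·94 = 124.6306
  x_2 = 0.0593·52 + 0.1823·67 + 1.1965·41 + 0.1443·54 + 0.0411·9 + 0.1354·94 = 85.2408
  x_3 = 0.0948·52 + 0.0909·67 + 0.1347·41 + 1.0719·54 + 0.1436·9 + 0.1563·94 = 90.4214
  x_4 = 0.0643·52 + 0.2180·67 + 0.1097·41 + 0.1302·54 + 1.1403·9 + 0.1977·94 = 58.3234
  x_5 = 0.0801·52 + 0.2015·67 + 0.1954·41 + 0.1066·54 + 0.0383·9 + 1.1132·94 = 136.4201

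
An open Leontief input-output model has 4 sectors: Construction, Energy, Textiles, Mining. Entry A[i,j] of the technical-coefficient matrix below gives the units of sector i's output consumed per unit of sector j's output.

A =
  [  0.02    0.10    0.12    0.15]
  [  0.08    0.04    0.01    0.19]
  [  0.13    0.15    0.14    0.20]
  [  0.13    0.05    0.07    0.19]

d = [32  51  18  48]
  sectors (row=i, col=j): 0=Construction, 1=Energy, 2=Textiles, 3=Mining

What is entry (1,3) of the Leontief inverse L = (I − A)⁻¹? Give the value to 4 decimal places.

Form M = I − A:
  [  0.98   -0.10   -0.12   -0.15]
  [ -0.08    0.96   -0.01   -0.19]
  [ -0.13   -0.15    0.86   -0.20]
  [ -0.13   -0.05   -0.07    0.81]
Leontief inverse L = M⁻¹:
  [  1.0943    0.1565    0.1776    0.2832]
  [  0.1341    1.0794    0.0550    0.2916]
  [  0.2363    0.2380    1.2314    0.4036]
  [  0.2043    0.1123    0.1383    1.3329]
Total output x = L · d:
  x_0 = 1.0943·32 + 0.1565·51 + 0.1776·18 + 0.2832·48 = 59.7881
  x_1 = 0.1341·32 + 1.0794·51 + 0.0550·18 + 0.2916·48 = 74.3284
  x_2 = 0.2363·32 + 0.2380·51 + 1.2314·18 + 0.4036·48 = 61.2428
  x_3 = 0.2043·32 + 0.1123·51 + 0.1383·18 + 1.3329·48 = 78.7356

L[1,3] = 0.2916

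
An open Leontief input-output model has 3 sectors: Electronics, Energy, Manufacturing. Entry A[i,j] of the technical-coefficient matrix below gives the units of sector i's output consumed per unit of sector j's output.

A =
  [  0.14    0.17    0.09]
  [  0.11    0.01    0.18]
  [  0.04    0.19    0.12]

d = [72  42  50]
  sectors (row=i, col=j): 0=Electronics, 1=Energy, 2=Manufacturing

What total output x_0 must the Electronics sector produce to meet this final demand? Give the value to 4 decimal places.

Form M = I − A:
  [  0.86   -0.17   -0.09]
  [ -0.11    0.99   -0.18]
  [ -0.04   -0.19    0.88]
Leontief inverse L = M⁻¹:
  [  1.2014    0.2393    0.1718]
  [  0.1493    1.0811    0.2364]
  [  0.0868    0.2443    1.1952]
Total output x = L · d:
  x_0 = 1.2014·72 + 0.2393·42 + 0.1718·50 = 105.1398
  x_1 = 0.1493·72 + 1.0811·42 + 0.2364·50 = 67.9744
  x_2 = 0.0868·72 + 0.2443·42 + 1.1952·50 = 76.2735

105.1398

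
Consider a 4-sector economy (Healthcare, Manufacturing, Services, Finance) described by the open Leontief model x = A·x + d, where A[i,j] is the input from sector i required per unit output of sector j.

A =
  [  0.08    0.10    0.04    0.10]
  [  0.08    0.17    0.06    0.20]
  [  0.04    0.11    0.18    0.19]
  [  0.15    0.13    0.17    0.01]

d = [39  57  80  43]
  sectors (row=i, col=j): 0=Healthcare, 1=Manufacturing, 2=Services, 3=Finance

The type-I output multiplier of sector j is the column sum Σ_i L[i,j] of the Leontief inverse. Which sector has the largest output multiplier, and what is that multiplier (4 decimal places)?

Manufacturing (1.9490)

Form M = I − A:
  [  0.92   -0.10   -0.04   -0.10]
  [ -0.08    0.83   -0.06   -0.20]
  [ -0.04   -0.11    0.82   -0.19]
  [ -0.15   -0.13   -0.17    0.99]
Leontief inverse L = M⁻¹:
  [  1.1346    0.1771    0.1036    0.1703]
  [  0.1708    1.2964    0.1677    0.3113]
  [  0.1284    0.2377    1.3078    0.3120]
  [  0.2164    0.2379    0.2623    1.1304]
Total output x = L · d:
  x_0 = 1.1346·39 + 0.1771·57 + 0.1036·80 + 0.1703·43 = 69.9552
  x_1 = 0.1708·39 + 1.2964·57 + 0.1677·80 + 0.3113·43 = 107.3612
  x_2 = 0.1284·39 + 0.2377·57 + 1.3078·80 + 0.3120·43 = 136.5970
  x_3 = 0.2164·39 + 0.2379·57 + 0.2623·80 + 1.1304·43 = 91.5876
Output multipliers (column sums of L):
  Healthcare: 1.6502
  Manufacturing: 1.9490
  Services: 1.8415
  Finance: 1.9239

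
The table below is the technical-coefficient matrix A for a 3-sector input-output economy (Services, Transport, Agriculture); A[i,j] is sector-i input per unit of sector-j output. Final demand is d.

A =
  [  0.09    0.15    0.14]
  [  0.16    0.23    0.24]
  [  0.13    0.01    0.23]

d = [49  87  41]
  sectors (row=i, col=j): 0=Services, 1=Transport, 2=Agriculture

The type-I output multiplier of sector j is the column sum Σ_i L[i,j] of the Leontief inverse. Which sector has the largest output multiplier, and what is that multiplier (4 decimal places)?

Form M = I − A:
  [  0.91   -0.15   -0.14]
  [ -0.16    0.77   -0.24]
  [ -0.13   -0.01    0.77]
Leontief inverse L = M⁻¹:
  [  1.1811    0.2338    0.2876]
  [  0.3088    1.3651    0.4816]
  [  0.2034    0.0572    1.3535]
Total output x = L · d:
  x_0 = 1.1811·49 + 0.2338·87 + 0.2876·41 = 90.0089
  x_1 = 0.3088·49 + 1.3651·87 + 0.4816·41 = 153.6450
  x_2 = 0.2034·49 + 0.0572·87 + 1.3535·41 = 70.4385
Output multipliers (column sums of L):
  Services: 1.6933
  Transport: 1.6561
  Agriculture: 2.1228

Agriculture (2.1228)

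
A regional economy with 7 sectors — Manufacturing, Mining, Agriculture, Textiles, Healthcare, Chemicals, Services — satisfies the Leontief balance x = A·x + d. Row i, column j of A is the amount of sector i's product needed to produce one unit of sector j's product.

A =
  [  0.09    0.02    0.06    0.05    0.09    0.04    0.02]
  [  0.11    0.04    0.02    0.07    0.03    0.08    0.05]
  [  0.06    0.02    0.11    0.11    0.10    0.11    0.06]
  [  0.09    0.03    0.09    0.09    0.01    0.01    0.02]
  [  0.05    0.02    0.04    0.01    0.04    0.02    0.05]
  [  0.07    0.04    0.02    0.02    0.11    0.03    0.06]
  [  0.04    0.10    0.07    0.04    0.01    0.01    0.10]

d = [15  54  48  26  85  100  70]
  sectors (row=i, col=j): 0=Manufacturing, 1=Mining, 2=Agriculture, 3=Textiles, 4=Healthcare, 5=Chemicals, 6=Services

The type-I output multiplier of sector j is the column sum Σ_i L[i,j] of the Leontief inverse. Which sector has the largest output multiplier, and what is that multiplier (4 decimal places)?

Form M = I − A:
  [  0.91   -0.02   -0.06   -0.05   -0.09   -0.04   -0.02]
  [ -0.11    0.96   -0.02   -0.07   -0.03   -0.08   -0.05]
  [ -0.06   -0.02    0.89   -0.11   -0.10   -0.11   -0.06]
  [ -0.09   -0.03   -0.09    0.91   -0.01   -0.01   -0.02]
  [ -0.05   -0.02   -0.04   -0.01    0.96   -0.02   -0.05]
  [ -0.07   -0.04   -0.02   -0.02   -0.11    0.97   -0.06]
  [ -0.04   -0.10   -0.07   -0.04   -0.01   -0.01    0.90]
Leontief inverse L = M⁻¹:
  [  1.1319    0.0383    0.0962    0.0816    0.1261    0.0647    0.0468]
  [  0.1577    1.0634    0.0567    0.1038    0.0677    0.1039    0.0794]
  [  0.1238    0.0523    1.1680    0.1616    0.1546    0.1478    0.1056]
  [  0.1333    0.0479    0.1305    1.1289    0.0441    0.0373    0.0443]
  [  0.0755    0.0347    0.0629    0.0299    1.0615    0.0360    0.0698]
  [  0.1073    0.0605    0.0499    0.0450    0.1389    1.0502    0.0878]
  [  0.0854    0.1271    0.1085    0.0787    0.0405    0.0396    1.1339]
Total output x = L · d:
  x_0 = 1.1319·15 + 0.0383·54 + 0.0962·48 + 0.0816·26 + 0.1261·85 + 0.0647·100 + 0.0468·70 = 46.2537
  x_1 = 0.1577·15 + 1.0634·54 + 0.0567·48 + 0.1038·26 + 0.0677·85 + 0.1039·100 + 0.0794·70 = 86.9122
  x_2 = 0.1238·15 + 0.0523·54 + 1.1680·48 + 0.1616·26 + 0.1546·85 + 0.1478·100 + 0.1056·70 = 100.2677
  x_3 = 0.1333·15 + 0.0479·54 + 0.1305·48 + 1.1289·26 + 0.0441·85 + 0.0373·100 + 0.0443·70 = 50.7773
  x_4 = 0.0755·15 + 0.0347·54 + 0.0629·48 + 0.0299·26 + 1.0615·85 + 0.0360·100 + 0.0698·70 = 105.5278
  x_5 = 0.1073·15 + 0.0605·54 + 0.0499·48 + 0.0450·26 + 0.1389·85 + 1.0502·100 + 0.0878·70 = 131.4164
  x_6 = 0.0854·15 + 0.1271·54 + 0.1085·48 + 0.0787·26 + 0.0405·85 + 0.0396·100 + 1.1339·70 = 102.1785
Output multipliers (column sums of L):
  Manufacturing: 1.8150
  Mining: 1.4242
  Agriculture: 1.6727
  Textiles: 1.6298
  Healthcare: 1.6334
  Chemicals: 1.4796
  Services: 1.5677

Manufacturing (1.8150)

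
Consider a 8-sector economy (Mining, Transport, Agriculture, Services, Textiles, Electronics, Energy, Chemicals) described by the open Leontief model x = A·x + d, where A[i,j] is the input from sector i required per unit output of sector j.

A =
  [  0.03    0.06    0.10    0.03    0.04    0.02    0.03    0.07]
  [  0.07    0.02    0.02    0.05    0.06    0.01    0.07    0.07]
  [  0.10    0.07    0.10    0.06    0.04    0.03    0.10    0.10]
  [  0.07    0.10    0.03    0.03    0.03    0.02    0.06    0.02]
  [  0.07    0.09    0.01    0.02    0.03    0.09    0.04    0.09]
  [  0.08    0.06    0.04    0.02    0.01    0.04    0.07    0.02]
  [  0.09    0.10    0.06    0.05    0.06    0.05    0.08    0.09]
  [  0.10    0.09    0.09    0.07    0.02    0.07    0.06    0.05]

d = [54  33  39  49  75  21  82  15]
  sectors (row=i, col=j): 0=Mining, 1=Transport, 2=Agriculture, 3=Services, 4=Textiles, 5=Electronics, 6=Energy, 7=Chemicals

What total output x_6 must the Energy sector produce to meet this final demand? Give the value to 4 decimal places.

130.6320

Form M = I − A:
  [  0.97   -0.06   -0.10   -0.03   -0.04   -0.02   -0.03   -0.07]
  [ -0.07    0.98   -0.02   -0.05   -0.06   -0.01   -0.07   -0.07]
  [ -0.10   -0.07    0.90   -0.06   -0.04   -0.03   -0.10   -0.10]
  [ -0.07   -0.10   -0.03    0.97   -0.03   -0.02   -0.06   -0.02]
  [ -0.07   -0.09   -0.01   -0.02    0.97   -0.09   -0.04   -0.09]
  [ -0.08   -0.06   -0.04   -0.02   -0.01    0.96   -0.07   -0.02]
  [ -0.09   -0.10   -0.06   -0.05   -0.06   -0.05    0.92   -0.09]
  [ -0.10   -0.09   -0.09   -0.07   -0.02   -0.07   -0.06    0.95]
Leontief inverse L = M⁻¹:
  [  1.0871    0.1116    0.1455    0.0635    0.0675    0.0488    0.0784    0.1198]
  [  0.1213    1.0727    0.0617    0.0796    0.0861    0.0396    0.1118    0.1157]
  [  0.1864    0.1526    1.1724    0.1111    0.0840    0.0742    0.1732    0.1767]
  [  0.1175    0.1441    0.0673    1.0581    0.0573    0.0434    0.1011    0.0646]
  [  0.1290    0.1438    0.0562    0.0538    1.0587    0.1211    0.0890    0.1384]
  [  0.1258    0.1034    0.0790    0.0469    0.0353    1.0624    0.1101    0.0623]
  [  0.1704    0.1760    0.1239    0.0968    0.1013    0.0923    1.1476    0.1609]
  [  0.1750    0.1602    0.1520    0.1134    0.0587    0.1058    0.1252    1.1154]
Total output x = L · d:
  x_0 = 1.0871·54 + 0.1116·33 + 0.1455·39 + 0.0635·49 + 0.0675·75 + 0.0488·21 + 0.0784·82 + 0.1198·15 = 85.4826
  x_1 = 0.1213·54 + 1.0727·33 + 0.0617·39 + 0.0796·49 + 0.0861·75 + 0.0396·21 + 0.1118·82 + 0.1157·15 = 66.4444
  x_2 = 0.1864·54 + 0.1526·33 + 1.1724·39 + 0.1111·49 + 0.0840·75 + 0.0742·21 + 0.1732·82 + 0.1767·15 = 90.9766
  x_3 = 0.1175·54 + 0.1441·33 + 0.0673·39 + 1.0581·49 + 0.0573·75 + 0.0434·21 + 0.1011·82 + 0.0646·15 = 80.0396
  x_4 = 0.1290·54 + 0.1438·33 + 0.0562·39 + 0.0538·49 + 1.0587·75 + 0.1211·21 + 0.0890·82 + 0.1384·15 = 107.8668
  x_5 = 0.1258·54 + 0.1034·33 + 0.0790·39 + 0.0469·49 + 0.0353·75 + 1.0624·21 + 0.1101·82 + 0.0623·15 = 50.5051
  x_6 = 0.1704·54 + 0.1760·33 + 0.1239·39 + 0.0968·49 + 0.1013·75 + 0.0923·21 + 1.1476·82 + 0.1609·15 = 130.6320
  x_7 = 0.1750·54 + 0.1602·33 + 0.1520·39 + 0.1134·49 + 0.0587·75 + 0.1058·21 + 0.1252·82 + 1.1154·15 = 59.8416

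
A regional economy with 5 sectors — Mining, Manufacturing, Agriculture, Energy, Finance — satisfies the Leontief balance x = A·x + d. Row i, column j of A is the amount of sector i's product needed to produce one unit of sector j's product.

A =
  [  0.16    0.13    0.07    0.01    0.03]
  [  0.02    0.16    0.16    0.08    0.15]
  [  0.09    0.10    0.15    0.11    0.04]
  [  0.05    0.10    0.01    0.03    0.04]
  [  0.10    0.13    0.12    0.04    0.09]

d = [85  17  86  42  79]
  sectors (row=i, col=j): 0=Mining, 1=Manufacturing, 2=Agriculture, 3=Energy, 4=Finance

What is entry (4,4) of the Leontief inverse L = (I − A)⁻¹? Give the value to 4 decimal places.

Form M = I − A:
  [  0.84   -0.13   -0.07   -0.01   -0.03]
  [ -0.02    0.84   -0.16   -0.08   -0.15]
  [ -0.09   -0.10    0.85   -0.11   -0.04]
  [ -0.05   -0.10   -0.01    0.97   -0.04]
  [ -0.10   -0.13   -0.12   -0.04    0.91]
Leontief inverse L = M⁻¹:
  [  1.2263    0.2283    0.1569    0.0529    0.0873]
  [  0.0985    1.2942    0.2868    0.1500    0.2358]
  [  0.1602    0.2083    1.2451    0.1642    0.1016]
  [  0.0822    0.1574    0.0598    1.0547    0.0776]
  [  0.1736    0.2444    0.2250    0.0953    1.1590]
Total output x = L · d:
  x_0 = 1.2263·85 + 0.2283·17 + 0.1569·86 + 0.0529·42 + 0.0873·79 = 130.7194
  x_1 = 0.0985·85 + 1.2942·17 + 0.2868·86 + 0.1500·42 + 0.2358·79 = 79.9674
  x_2 = 0.1602·85 + 0.2083·17 + 1.2451·86 + 0.1642·42 + 0.1016·79 = 139.1648
  x_3 = 0.0822·85 + 0.1574·17 + 0.0598·86 + 1.0547·42 + 0.0776·79 = 65.2342
  x_4 = 0.1736·85 + 0.2444·17 + 0.2250·86 + 0.0953·42 + 1.1590·79 = 133.8207

L[4,4] = 1.1590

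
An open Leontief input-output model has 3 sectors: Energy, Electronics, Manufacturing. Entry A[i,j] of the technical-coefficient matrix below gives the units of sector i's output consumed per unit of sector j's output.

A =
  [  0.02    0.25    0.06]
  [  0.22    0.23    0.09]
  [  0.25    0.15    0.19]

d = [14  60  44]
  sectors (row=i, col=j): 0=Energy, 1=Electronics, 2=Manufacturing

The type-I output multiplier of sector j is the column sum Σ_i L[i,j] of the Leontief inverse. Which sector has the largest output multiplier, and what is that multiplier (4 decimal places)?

Form M = I − A:
  [  0.98   -0.25   -0.06]
  [ -0.22    0.77   -0.09]
  [ -0.25   -0.15    0.81]
Leontief inverse L = M⁻¹:
  [  1.1421    0.3959    0.1286]
  [  0.3756    1.4576    0.1898]
  [  0.4221    0.3921    1.3094]
Total output x = L · d:
  x_0 = 1.1421·14 + 0.3959·60 + 0.1286·44 = 45.3977
  x_1 = 0.3756·14 + 1.4576·60 + 0.1898·44 = 101.0674
  x_2 = 0.4221·14 + 0.3921·60 + 1.3094·44 = 87.0488
Output multipliers (column sums of L):
  Energy: 1.9398
  Electronics: 2.2456
  Manufacturing: 1.6278

Electronics (2.2456)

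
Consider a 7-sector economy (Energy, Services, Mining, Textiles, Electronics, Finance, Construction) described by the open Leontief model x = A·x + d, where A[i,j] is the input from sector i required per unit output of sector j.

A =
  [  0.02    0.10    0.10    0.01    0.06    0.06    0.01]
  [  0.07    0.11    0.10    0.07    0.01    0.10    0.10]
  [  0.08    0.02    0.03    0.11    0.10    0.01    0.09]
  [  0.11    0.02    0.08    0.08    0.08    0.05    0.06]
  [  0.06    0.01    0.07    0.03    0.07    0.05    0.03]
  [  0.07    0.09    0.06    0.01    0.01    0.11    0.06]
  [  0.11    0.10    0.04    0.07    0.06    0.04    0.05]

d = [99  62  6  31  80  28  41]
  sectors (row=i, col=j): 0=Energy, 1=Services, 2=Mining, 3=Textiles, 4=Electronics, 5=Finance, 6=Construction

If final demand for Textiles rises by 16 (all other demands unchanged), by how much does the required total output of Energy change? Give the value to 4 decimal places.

Form M = I − A:
  [  0.98   -0.10   -0.10   -0.01   -0.06   -0.06   -0.01]
  [ -0.07    0.89   -0.10   -0.07   -0.01   -0.10   -0.10]
  [ -0.08   -0.02    0.97   -0.11   -0.10   -0.01   -0.09]
  [ -0.11   -0.02   -0.08    0.92   -0.08   -0.05   -0.06]
  [ -0.06   -0.01   -0.07   -0.03    0.93   -0.05   -0.03]
  [ -0.07   -0.09   -0.06   -0.01   -0.01    0.89   -0.06]
  [ -0.11   -0.10   -0.04   -0.07   -0.06   -0.04    0.95]
Leontief inverse L = M⁻¹:
  [  1.0663    0.1411    0.1435    0.0476    0.0943    0.0996    0.0519]
  [  0.1463    1.1821    0.1688    0.1279    0.0635    0.1626    0.1623]
  [  0.1371    0.0644    1.0833    0.1511    0.1478    0.0512    0.1283]
  [  0.1688    0.0701    0.1369    1.1237    0.1307    0.0959    0.1033]
  [  0.0981    0.0419    0.1063    0.0583    1.1032    0.0804    0.0591]
  [  0.1223    0.1468    0.1110    0.0478    0.0447    1.1595    0.1049]
  [  0.1684    0.1575    0.1015    0.1138    0.1050    0.0918    1.0969]
Total output x = L · d:
  x_0 = 1.0663·99 + 0.1411·62 + 0.1435·6 + 0.0476·31 + 0.0943·80 + 0.0996·28 + 0.0519·41 = 129.1026
  x_1 = 0.1463·99 + 1.1821·62 + 0.1688·6 + 0.1279·31 + 0.0635·80 + 0.1626·28 + 0.1623·41 = 109.0434
  x_2 = 0.1371·99 + 0.0644·62 + 1.0833·6 + 0.1511·31 + 0.1478·80 + 0.0512·28 + 0.1283·41 = 47.2683
  x_3 = 0.1688·99 + 0.0701·62 + 0.1369·6 + 1.1237·31 + 0.1307·80 + 0.0959·28 + 0.1033·41 = 74.0812
  x_4 = 0.0981·99 + 0.0419·62 + 0.1063·6 + 0.0583·31 + 1.1032·80 + 0.0804·28 + 0.0591·41 = 107.6865
  x_5 = 0.1223·99 + 0.1468·62 + 0.1110·6 + 0.0478·31 + 0.0447·80 + 1.1595·28 + 0.1049·41 = 63.7033
  x_6 = 0.1684·99 + 0.1575·62 + 0.1015·6 + 0.1138·31 + 0.1050·80 + 0.0918·28 + 1.0969·41 = 86.5172
Δx_0 = L[0,3] · Δd_3 = 0.0476 · 16 = 0.7614

0.7614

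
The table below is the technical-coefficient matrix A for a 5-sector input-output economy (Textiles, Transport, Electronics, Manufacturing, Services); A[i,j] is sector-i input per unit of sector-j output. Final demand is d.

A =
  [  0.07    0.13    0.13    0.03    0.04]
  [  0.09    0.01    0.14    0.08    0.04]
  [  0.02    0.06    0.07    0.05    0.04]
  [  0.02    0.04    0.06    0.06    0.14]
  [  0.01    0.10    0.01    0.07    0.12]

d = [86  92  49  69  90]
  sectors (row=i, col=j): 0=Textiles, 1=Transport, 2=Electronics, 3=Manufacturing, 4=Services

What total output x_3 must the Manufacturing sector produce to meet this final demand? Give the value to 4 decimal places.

105.4544

Form M = I − A:
  [  0.93   -0.13   -0.13   -0.03   -0.04]
  [ -0.09    0.99   -0.14   -0.08   -0.04]
  [ -0.02   -0.06    0.93   -0.05   -0.04]
  [ -0.02   -0.04   -0.06    0.94   -0.14]
  [ -0.01   -0.10   -0.01   -0.07    0.88]
Leontief inverse L = M⁻¹:
  [  1.0974    0.1655    0.1833    0.0645    0.0760]
  [  0.1084    1.0475    0.1807    0.1080    0.0779]
  [  0.0336    0.0805    1.0974    0.0712    0.0664]
  [  0.0343    0.0722    0.0879    1.0893    0.1821]
  [  0.0279    0.1276    0.0421    0.1005    1.1613]
Total output x = L · d:
  x_0 = 1.0974·86 + 0.1655·92 + 0.1833·49 + 0.0645·69 + 0.0760·90 = 129.8787
  x_1 = 0.1084·86 + 1.0475·92 + 0.1807·49 + 0.1080·69 + 0.0779·90 = 129.0167
  x_2 = 0.0336·86 + 0.0805·92 + 1.0974·49 + 0.0712·69 + 0.0664·90 = 74.9648
  x_3 = 0.0343·86 + 0.0722·92 + 0.0879·49 + 1.0893·69 + 0.1821·90 = 105.4544
  x_4 = 0.0279·86 + 0.1276·92 + 0.0421·49 + 0.1005·69 + 1.1613·90 = 127.6499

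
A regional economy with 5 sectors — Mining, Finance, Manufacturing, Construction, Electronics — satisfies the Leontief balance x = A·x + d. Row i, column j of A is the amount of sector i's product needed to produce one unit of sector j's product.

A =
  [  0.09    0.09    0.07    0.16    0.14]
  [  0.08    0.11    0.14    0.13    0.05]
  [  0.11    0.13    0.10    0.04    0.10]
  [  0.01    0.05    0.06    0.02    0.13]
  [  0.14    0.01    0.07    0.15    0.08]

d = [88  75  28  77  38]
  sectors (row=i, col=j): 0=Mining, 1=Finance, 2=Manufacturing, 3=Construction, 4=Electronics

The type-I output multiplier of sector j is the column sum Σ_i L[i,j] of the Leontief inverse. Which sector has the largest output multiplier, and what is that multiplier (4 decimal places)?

Form M = I − A:
  [  0.91   -0.09   -0.07   -0.16   -0.14]
  [ -0.08    0.89   -0.14   -0.13   -0.05]
  [ -0.11   -0.13    0.90   -0.04   -0.10]
  [ -0.01   -0.05   -0.06    0.98   -0.13]
  [ -0.14   -0.01   -0.07   -0.15    0.92]
Leontief inverse L = M⁻¹:
  [  1.1706    0.1574    0.1511    0.2548    0.2391]
  [  0.1552    1.1853    0.2217    0.2134    0.1423]
  [  0.1908    0.2014    1.1808    0.1347    0.1874]
  [  0.0586    0.0831    0.1027    1.0721    0.1761]
  [  0.2039    0.0657    0.1320    0.2261    1.1679]
Total output x = L · d:
  x_0 = 1.1706·88 + 0.1574·75 + 0.1511·28 + 0.2548·77 + 0.2391·38 = 147.7565
  x_1 = 0.1552·88 + 1.1853·75 + 0.2217·28 + 0.2134·77 + 0.1423·38 = 130.6051
  x_2 = 0.1908·88 + 0.2014·75 + 1.1808·28 + 0.1347·77 + 0.1874·38 = 82.4537
  x_3 = 0.0586·88 + 0.0831·75 + 0.1027·28 + 1.0721·77 + 0.1761·38 = 103.5120
  x_4 = 0.2039·88 + 0.0657·75 + 0.1320·28 + 0.2261·77 + 1.1679·38 = 88.3593
Output multipliers (column sums of L):
  Mining: 1.7791
  Finance: 1.6930
  Manufacturing: 1.7884
  Construction: 1.9012
  Electronics: 1.9127

Electronics (1.9127)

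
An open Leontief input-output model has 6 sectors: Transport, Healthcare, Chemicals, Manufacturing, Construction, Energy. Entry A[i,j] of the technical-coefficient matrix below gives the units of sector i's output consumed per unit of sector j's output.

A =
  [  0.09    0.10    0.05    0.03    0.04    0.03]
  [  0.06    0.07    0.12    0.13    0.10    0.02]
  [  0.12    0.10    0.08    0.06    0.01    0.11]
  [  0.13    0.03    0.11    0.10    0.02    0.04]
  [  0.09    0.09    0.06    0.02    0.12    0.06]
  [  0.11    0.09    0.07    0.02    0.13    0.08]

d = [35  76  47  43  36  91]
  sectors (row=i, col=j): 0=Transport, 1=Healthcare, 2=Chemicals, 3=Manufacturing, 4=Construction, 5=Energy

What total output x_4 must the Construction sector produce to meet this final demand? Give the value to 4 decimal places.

Form M = I − A:
  [  0.91   -0.10   -0.05   -0.03   -0.04   -0.03]
  [ -0.06    0.93   -0.12   -0.13   -0.10   -0.02]
  [ -0.12   -0.10    0.92   -0.06   -0.01   -0.11]
  [ -0.13   -0.03   -0.11    0.90   -0.02   -0.04]
  [ -0.09   -0.09   -0.06   -0.02    0.88   -0.06]
  [ -0.11   -0.09   -0.07   -0.02   -0.13    0.92]
Leontief inverse L = M⁻¹:
  [  1.1474    0.1501    0.1002    0.0698    0.0809    0.0610]
  [  0.1515    1.1403    0.1948    0.1877    0.1535    0.0712]
  [  0.2049    0.1711    1.1503    0.1132    0.0676    0.1573]
  [  0.2082    0.0915    0.1705    1.1458    0.0601    0.0829]
  [  0.1649    0.1571    0.1220    0.0648    1.1798    0.1031]
  [  0.1954    0.1667    0.1395    0.0694    0.1979    1.1296]
Total output x = L · d:
  x_0 = 1.1474·35 + 0.1501·76 + 0.1002·47 + 0.0698·43 + 0.0809·36 + 0.0610·91 = 67.7386
  x_1 = 0.1515·35 + 1.1403·76 + 0.1948·47 + 0.1877·43 + 0.1535·36 + 0.0712·91 = 121.1992
  x_2 = 0.2049·35 + 0.1711·76 + 1.1503·47 + 0.1132·43 + 0.0676·36 + 0.1573·91 = 95.8577
  x_3 = 0.2082·35 + 0.0915·76 + 0.1705·47 + 1.1458·43 + 0.0601·36 + 0.0829·91 = 81.2296
  x_4 = 0.1649·35 + 0.1571·76 + 0.1220·47 + 0.0648·43 + 1.1798·36 + 0.1031·91 = 78.0888
  x_5 = 0.1954·35 + 0.1667·76 + 0.1395·47 + 0.0694·43 + 0.1979·36 + 1.1296·91 = 138.9623

78.0888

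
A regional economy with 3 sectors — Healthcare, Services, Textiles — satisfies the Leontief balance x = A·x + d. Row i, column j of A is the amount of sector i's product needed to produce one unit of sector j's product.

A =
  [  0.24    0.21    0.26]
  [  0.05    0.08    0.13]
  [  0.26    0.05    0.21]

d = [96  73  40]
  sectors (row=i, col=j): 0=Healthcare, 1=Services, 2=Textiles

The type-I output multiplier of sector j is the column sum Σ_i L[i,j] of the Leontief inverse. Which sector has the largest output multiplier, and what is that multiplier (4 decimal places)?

Form M = I − A:
  [  0.76   -0.21   -0.26]
  [ -0.05    0.92   -0.13]
  [ -0.26   -0.05    0.79]
Leontief inverse L = M⁻¹:
  [  1.5352    0.3813    0.5680]
  [  0.1562    1.1356    0.2383]
  [  0.5151    0.1974    1.4678]
Total output x = L · d:
  x_0 = 1.5352·96 + 0.3813·73 + 0.5680·40 = 197.9324
  x_1 = 0.1562·96 + 1.1356·73 + 0.2383·40 = 107.4253
  x_2 = 0.5151·96 + 0.1974·73 + 1.4678·40 = 122.5743
Output multipliers (column sums of L):
  Healthcare: 2.2066
  Services: 1.7142
  Textiles: 2.2741

Textiles (2.2741)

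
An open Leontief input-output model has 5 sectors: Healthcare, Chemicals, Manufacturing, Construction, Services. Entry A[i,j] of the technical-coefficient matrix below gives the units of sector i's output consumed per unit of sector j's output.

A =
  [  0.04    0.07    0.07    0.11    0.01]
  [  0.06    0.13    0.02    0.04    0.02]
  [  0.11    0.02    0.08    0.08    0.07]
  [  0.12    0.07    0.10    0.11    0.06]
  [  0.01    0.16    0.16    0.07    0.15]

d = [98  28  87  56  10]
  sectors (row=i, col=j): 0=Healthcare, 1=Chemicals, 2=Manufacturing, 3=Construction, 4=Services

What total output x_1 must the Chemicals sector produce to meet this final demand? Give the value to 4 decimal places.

49.6979

Form M = I − A:
  [  0.96   -0.07   -0.07   -0.11   -0.01]
  [ -0.06    0.87   -0.02   -0.04   -0.02]
  [ -0.11   -0.02    0.92   -0.08   -0.07]
  [ -0.12   -0.07   -0.10    0.89   -0.06]
  [ -0.01   -0.16   -0.16   -0.07    0.85]
Leontief inverse L = M⁻¹:
  [  1.0798    0.1078    0.1069    0.1506    0.0347]
  [  0.0876    1.1701    0.0463    0.0705    0.0373]
  [  0.1517    0.0684    1.1328    0.1320    0.1060]
  [  0.1744    0.1308    0.1613    1.1735    0.1012]
  [  0.0721    0.2452    0.2365    0.1365    1.2122]
Total output x = L · d:
  x_0 = 1.0798·98 + 0.1078·28 + 0.1069·87 + 0.1506·56 + 0.0347·10 = 126.9294
  x_1 = 0.0876·98 + 1.1701·28 + 0.0463·87 + 0.0705·56 + 0.0373·10 = 49.6979
  x_2 = 0.1517·98 + 0.0684·28 + 1.1328·87 + 0.1320·56 + 0.1060·10 = 123.7784
  x_3 = 0.1744·98 + 0.1308·28 + 0.1613·87 + 1.1735·56 + 0.1012·10 = 101.5107
  x_4 = 0.0721·98 + 0.2452·28 + 0.2365·87 + 0.1365·56 + 1.2122·10 = 54.2721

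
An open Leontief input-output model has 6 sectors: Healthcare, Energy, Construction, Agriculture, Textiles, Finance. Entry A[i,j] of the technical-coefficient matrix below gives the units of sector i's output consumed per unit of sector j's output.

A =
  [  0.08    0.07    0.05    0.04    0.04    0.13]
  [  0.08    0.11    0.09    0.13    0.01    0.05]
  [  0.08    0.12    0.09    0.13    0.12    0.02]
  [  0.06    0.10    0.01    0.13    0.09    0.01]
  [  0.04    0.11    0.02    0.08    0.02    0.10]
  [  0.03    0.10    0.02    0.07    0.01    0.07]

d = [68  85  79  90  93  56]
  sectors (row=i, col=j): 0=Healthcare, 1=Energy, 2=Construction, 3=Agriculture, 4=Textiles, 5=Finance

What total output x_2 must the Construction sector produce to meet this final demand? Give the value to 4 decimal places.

159.0318

Form M = I − A:
  [  0.92   -0.07   -0.05   -0.04   -0.04   -0.13]
  [ -0.08    0.89   -0.09   -0.13   -0.01   -0.05]
  [ -0.08   -0.12    0.91   -0.13   -0.12   -0.02]
  [ -0.06   -0.10   -0.01    0.87   -0.09   -0.01]
  [ -0.04   -0.11   -0.02   -0.08    0.98   -0.10]
  [ -0.03   -0.10   -0.02   -0.07   -0.01    0.93]
Leontief inverse L = M⁻¹:
  [  1.1217    0.1392    0.0819    0.1050    0.0687    0.1745]
  [  0.1348    1.1935    0.1311    0.2167    0.0546    0.0940]
  [  0.1429    0.2200    1.1365    0.2310    0.1692    0.0769]
  [  0.1033    0.1690    0.0394    1.2005    0.1215    0.0504]
  [  0.0786    0.1735    0.0490    0.1439    1.0460    0.1354]
  [  0.0624    0.1521    0.0447    0.1236    0.0321    1.0979]
Total output x = L · d:
  x_0 = 1.1217·68 + 0.1392·85 + 0.0819·79 + 0.1050·90 + 0.0687·93 + 0.1745·56 = 120.1792
  x_1 = 0.1348·68 + 1.1935·85 + 0.1311·79 + 0.2167·90 + 0.0546·93 + 0.0940·56 = 150.8170
  x_2 = 0.1429·68 + 0.2200·85 + 1.1365·79 + 0.2310·90 + 0.1692·93 + 0.0769·56 = 159.0318
  x_3 = 0.1033·68 + 0.1690·85 + 0.0394·79 + 1.2005·90 + 0.1215·93 + 0.0504·56 = 146.6731
  x_4 = 0.0786·68 + 0.1735·85 + 0.0490·79 + 0.1439·90 + 1.0460·93 + 0.1354·56 = 141.7764
  x_5 = 0.0624·68 + 0.1521·85 + 0.0447·79 + 0.1236·90 + 0.0321·93 + 1.0979·56 = 96.2931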